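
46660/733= 63+481/733 = 63.66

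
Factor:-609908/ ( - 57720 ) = 2^( -1 )*3^(-1 )*5^(-1 )*317^1 = 317/30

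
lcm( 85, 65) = 1105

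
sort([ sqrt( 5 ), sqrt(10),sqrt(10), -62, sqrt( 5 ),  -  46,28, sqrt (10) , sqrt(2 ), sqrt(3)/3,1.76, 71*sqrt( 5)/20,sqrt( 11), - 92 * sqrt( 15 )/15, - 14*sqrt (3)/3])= [ - 62,-46, - 92*sqrt( 15 )/15, - 14*sqrt(3 ) /3,sqrt(3 )/3, sqrt(2 ) , 1.76, sqrt ( 5),sqrt(5 ), sqrt(10) , sqrt (10), sqrt ( 10 ),sqrt ( 11 ) , 71*sqrt(5 )/20, 28]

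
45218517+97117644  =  142336161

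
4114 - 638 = 3476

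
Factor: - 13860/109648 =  - 45/356 = - 2^( - 2)*3^2*5^1*89^( - 1) 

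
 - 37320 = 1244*(-30)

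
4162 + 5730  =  9892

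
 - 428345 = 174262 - 602607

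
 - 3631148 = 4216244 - 7847392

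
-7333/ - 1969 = 7333/1969 = 3.72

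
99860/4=24965 = 24965.00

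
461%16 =13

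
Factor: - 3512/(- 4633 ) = 2^3*41^ ( - 1)*113^ ( - 1) *439^1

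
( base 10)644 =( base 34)IW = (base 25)10J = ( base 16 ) 284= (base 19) 1EH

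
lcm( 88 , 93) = 8184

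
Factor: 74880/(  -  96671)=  - 2^7 * 3^2*5^1*13^1*96671^( - 1)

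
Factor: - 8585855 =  - 5^1 * 199^1 * 8629^1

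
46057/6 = 7676 + 1/6 = 7676.17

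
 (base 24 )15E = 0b1011000110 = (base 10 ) 710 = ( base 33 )lh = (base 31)ms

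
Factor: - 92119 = - 92119^1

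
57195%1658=823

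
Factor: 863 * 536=462568 = 2^3 * 67^1*863^1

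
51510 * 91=4687410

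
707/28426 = 707/28426=0.02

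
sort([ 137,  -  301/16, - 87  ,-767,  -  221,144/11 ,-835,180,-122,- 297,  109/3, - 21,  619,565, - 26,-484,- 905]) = [ - 905, -835 ,-767,-484,  -  297,- 221, - 122, - 87,-26,-21, - 301/16,144/11, 109/3,137,180,565,619]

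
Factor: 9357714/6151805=2^1*3^3*5^ (- 1 )*11^( - 1)*37^( - 1)*3023^( - 1)*173291^1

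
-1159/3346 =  - 1159/3346 = - 0.35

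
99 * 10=990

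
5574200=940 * 5930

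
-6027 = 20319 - 26346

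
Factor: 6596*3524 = 2^4 * 17^1*97^1*881^1 = 23244304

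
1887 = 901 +986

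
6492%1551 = 288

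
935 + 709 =1644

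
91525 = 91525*1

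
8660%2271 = 1847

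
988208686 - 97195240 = 891013446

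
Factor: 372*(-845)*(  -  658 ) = 206835720 = 2^3 *3^1*5^1*7^1 *13^2*31^1*47^1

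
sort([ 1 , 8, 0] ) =[ 0, 1 , 8]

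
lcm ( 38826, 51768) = 155304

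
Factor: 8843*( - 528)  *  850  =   - 2^5*3^1*5^2*11^1*17^1*37^1*239^1 = -3968738400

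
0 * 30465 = 0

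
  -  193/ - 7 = 27 +4/7 = 27.57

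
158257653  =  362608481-204350828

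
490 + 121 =611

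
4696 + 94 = 4790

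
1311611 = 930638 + 380973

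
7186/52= 138 + 5/26= 138.19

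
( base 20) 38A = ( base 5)20440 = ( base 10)1370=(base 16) 55A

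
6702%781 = 454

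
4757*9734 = 46304638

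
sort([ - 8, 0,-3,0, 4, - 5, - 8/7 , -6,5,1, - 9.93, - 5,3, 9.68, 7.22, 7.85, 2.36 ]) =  [-9.93, - 8, - 6,-5, - 5, - 3, - 8/7, 0,  0, 1, 2.36, 3,4,5,7.22, 7.85, 9.68 ] 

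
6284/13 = 483 + 5/13 = 483.38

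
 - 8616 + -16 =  - 8632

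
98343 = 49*2007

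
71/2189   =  71/2189 = 0.03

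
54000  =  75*720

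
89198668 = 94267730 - 5069062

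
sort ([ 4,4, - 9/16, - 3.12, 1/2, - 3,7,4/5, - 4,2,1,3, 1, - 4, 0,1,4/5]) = [ - 4, - 4 , - 3.12, - 3, - 9/16,0  ,  1/2, 4/5, 4/5, 1,1,1,2,3, 4, 4 , 7 ]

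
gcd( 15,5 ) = 5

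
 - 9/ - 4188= 3/1396= 0.00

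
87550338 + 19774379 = 107324717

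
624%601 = 23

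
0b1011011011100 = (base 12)3478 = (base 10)5852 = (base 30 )6F2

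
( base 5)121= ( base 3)1100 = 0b100100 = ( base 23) 1D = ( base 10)36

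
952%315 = 7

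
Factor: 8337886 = 2^1*4168943^1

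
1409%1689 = 1409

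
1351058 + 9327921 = 10678979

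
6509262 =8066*807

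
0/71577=0 = 0.00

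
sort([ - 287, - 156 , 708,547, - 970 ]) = [  -  970, - 287,-156, 547, 708 ]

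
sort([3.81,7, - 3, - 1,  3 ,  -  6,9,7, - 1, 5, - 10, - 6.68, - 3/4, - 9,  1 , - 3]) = [ - 10, - 9, - 6.68,-6, - 3, - 3  , - 1, - 1,-3/4,1,3,3.81, 5,  7,  7,9]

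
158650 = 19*8350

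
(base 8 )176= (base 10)126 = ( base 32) 3U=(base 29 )4a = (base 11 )105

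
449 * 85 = 38165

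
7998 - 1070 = 6928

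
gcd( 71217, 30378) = 3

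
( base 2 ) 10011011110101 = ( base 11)7547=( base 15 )2e4d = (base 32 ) 9NL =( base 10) 9973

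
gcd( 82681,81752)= 929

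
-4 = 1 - 5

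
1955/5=391= 391.00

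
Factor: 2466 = 2^1*3^2*137^1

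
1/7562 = 1/7562  =  0.00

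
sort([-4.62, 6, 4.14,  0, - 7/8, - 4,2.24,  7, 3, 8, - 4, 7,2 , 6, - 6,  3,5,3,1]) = [ - 6, - 4.62,  -  4, - 4, - 7/8, 0, 1, 2, 2.24,  3, 3,  3,  4.14 , 5, 6, 6, 7,  7, 8]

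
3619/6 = 3619/6 = 603.17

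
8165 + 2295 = 10460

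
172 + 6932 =7104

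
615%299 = 17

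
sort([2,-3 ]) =[ - 3, 2 ] 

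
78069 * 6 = 468414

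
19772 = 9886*2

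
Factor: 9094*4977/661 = 45260838/661 = 2^1 *3^2*7^1 *79^1*661^ ( - 1)*4547^1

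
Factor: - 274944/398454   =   - 2^8*7^( - 1 )*53^(-1) = - 256/371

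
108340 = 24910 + 83430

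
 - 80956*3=  -  242868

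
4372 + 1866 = 6238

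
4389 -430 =3959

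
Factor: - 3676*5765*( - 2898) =61414821720 =2^3*3^2*5^1*7^1*23^1*919^1 * 1153^1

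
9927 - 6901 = 3026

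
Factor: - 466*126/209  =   - 58716/209=   - 2^2 * 3^2*7^1*11^( - 1 )*19^( - 1 )*233^1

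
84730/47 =1802 + 36/47 = 1802.77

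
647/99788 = 647/99788 = 0.01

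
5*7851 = 39255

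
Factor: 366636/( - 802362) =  - 2^1*11^( - 1)*12157^( - 1 )*30553^1 = - 61106/133727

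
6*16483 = 98898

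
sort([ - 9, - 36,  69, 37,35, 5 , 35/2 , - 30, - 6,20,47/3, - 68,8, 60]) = [ - 68, - 36, - 30, - 9, - 6,5,  8  ,  47/3,35/2, 20,35,37,60, 69]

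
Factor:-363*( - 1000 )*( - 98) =  -  35574000 = -  2^4*3^1*5^3 * 7^2*11^2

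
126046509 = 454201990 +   -  328155481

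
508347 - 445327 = 63020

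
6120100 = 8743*700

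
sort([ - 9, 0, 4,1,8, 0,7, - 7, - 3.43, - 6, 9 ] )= [ - 9, - 7,-6, - 3.43, 0, 0, 1, 4, 7, 8, 9 ]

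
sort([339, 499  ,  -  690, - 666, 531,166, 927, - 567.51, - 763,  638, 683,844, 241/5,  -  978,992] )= [ - 978, - 763, - 690, - 666, - 567.51,241/5,166, 339 , 499,531, 638,683,844,927,992]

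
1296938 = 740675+556263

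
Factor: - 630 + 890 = 2^2*5^1 *13^1 = 260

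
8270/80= 103 + 3/8= 103.38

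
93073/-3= - 31025 + 2/3=- 31024.33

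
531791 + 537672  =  1069463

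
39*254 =9906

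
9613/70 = 9613/70 = 137.33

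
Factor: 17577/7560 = 93/40   =  2^(  -  3) * 3^1*5^( - 1)*31^1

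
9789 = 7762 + 2027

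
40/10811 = 40/10811 = 0.00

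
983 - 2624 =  - 1641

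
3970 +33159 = 37129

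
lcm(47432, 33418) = 1470392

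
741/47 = 741/47 =15.77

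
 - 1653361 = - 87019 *19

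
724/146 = 362/73 = 4.96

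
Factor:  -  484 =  - 2^2 * 11^2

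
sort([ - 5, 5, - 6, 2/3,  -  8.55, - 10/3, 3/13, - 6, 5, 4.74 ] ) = [ - 8.55, - 6, - 6, - 5, -10/3, 3/13,2/3,4.74, 5,5 ] 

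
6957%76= 41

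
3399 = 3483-84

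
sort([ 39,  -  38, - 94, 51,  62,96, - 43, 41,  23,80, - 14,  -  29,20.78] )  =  [ - 94, - 43, - 38,-29, - 14 , 20.78, 23,39,41, 51, 62,80, 96]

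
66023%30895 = 4233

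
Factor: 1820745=3^3*5^1*13487^1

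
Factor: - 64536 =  - 2^3*3^1*2689^1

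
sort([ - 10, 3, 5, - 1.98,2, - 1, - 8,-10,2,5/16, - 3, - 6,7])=[-10,  -  10, - 8, - 6, - 3, - 1.98,-1, 5/16, 2,2,3,  5 , 7] 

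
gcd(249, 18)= 3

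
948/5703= 316/1901 = 0.17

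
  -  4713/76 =-4713/76  =  -  62.01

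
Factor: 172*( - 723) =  - 2^2*3^1* 43^1*241^1 = - 124356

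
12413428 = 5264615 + 7148813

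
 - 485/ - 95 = 5+2/19 = 5.11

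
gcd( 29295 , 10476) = 27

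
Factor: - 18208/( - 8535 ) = 32/15 = 2^5*3^( - 1 )*5^( - 1 ) 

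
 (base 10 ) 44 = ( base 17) 2a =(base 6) 112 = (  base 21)22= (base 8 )54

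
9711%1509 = 657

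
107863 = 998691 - 890828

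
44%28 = 16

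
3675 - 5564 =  - 1889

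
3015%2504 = 511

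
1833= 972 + 861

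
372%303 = 69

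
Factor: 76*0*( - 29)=0 = 0^1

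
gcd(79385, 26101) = 1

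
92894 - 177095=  - 84201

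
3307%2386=921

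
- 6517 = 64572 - 71089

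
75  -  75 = 0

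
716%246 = 224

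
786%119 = 72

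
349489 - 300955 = 48534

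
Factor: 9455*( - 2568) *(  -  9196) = 2^5*3^1 * 5^1*11^2 * 19^1*31^1*61^1 *107^1 = 223282926240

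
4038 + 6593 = 10631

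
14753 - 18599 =  -  3846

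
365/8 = 45+ 5/8 =45.62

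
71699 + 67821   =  139520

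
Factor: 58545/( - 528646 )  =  -2^( - 1) * 3^2*5^1*1301^1* 264323^(-1 )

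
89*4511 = 401479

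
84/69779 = 84/69779=0.00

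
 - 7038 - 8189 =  - 15227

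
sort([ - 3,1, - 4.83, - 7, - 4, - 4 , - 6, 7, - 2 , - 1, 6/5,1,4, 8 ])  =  [-7,-6,-4.83, - 4, - 4, - 3, - 2, - 1, 1,1,6/5, 4,7,8 ]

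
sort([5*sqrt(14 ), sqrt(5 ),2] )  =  [ 2, sqrt( 5 ), 5*sqrt( 14) ]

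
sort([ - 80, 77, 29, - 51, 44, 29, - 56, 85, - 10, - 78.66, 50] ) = [ - 80,-78.66, - 56, -51, - 10, 29,29, 44,50,77, 85]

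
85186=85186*1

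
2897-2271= 626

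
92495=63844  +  28651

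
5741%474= 53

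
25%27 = 25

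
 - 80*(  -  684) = 54720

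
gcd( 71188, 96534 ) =2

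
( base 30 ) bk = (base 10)350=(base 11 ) 299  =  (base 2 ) 101011110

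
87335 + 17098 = 104433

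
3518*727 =2557586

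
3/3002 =3/3002= 0.00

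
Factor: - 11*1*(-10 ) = 2^1*5^1 * 11^1 = 110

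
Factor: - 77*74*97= - 552706 = -2^1*7^1*11^1*37^1 * 97^1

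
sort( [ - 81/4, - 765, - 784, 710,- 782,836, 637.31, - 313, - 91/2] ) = [ - 784, - 782, - 765,-313, - 91/2,  -  81/4, 637.31 , 710, 836] 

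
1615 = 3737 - 2122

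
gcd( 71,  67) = 1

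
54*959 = 51786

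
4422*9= 39798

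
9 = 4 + 5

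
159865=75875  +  83990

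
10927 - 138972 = -128045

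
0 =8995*0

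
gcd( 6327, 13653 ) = 333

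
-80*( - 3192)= 255360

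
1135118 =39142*29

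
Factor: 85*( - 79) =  - 5^1*17^1*79^1 = -6715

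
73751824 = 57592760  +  16159064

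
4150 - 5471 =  - 1321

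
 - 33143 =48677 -81820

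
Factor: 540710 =2^1*5^1 * 139^1 * 389^1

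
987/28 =141/4 = 35.25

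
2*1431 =2862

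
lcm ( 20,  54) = 540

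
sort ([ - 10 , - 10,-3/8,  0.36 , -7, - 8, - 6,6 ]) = [ - 10,  -  10,-8, - 7, -6, - 3/8, 0.36, 6 ] 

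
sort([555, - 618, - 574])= [  -  618, - 574,555 ] 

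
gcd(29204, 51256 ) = 596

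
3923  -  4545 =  - 622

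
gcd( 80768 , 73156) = 4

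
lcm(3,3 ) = 3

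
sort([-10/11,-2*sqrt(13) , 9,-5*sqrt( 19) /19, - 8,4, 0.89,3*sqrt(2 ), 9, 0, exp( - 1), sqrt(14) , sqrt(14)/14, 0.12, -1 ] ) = [-8, -2*sqrt( 13), - 5*sqrt(19 )/19, - 1,-10/11,0 , 0.12,sqrt( 14)/14 , exp(-1 ),0.89, sqrt( 14 ),4,3*sqrt(2), 9 , 9]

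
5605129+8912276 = 14517405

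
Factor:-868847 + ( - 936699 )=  - 2^1*23^1*39251^1 = - 1805546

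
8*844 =6752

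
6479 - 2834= 3645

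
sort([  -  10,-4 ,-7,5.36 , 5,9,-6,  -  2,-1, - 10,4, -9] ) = [ - 10, - 10,  -  9,- 7, - 6,-4, -2, - 1, 4,5,5.36,9]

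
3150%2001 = 1149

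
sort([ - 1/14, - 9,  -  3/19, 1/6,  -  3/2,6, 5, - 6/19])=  [ - 9, - 3/2, - 6/19, - 3/19,- 1/14,1/6, 5, 6] 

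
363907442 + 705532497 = 1069439939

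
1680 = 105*16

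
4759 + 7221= 11980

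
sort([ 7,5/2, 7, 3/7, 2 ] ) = [3/7,2,5/2,7,7]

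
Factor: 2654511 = 3^1*367^1*2411^1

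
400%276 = 124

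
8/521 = 8/521 = 0.02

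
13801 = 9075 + 4726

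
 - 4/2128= - 1+531/532=- 0.00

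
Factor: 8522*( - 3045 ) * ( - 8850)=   2^2*3^2 * 5^3  *7^1*29^1 * 59^1*4261^1 = 229652986500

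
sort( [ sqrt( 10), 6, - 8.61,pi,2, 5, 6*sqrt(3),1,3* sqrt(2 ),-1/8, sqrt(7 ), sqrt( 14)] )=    [  -  8.61,  -  1/8,1,  2,sqrt(7),pi, sqrt( 10), sqrt( 14 ), 3*sqrt(2 ),  5, 6  ,  6*sqrt( 3)] 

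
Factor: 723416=2^3 * 31^1  *2917^1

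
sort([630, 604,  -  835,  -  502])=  [ - 835, - 502,604, 630 ] 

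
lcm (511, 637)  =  46501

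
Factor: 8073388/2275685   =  2^2*5^(  -  1 )*37^( - 1 )*1303^1 * 1549^1 * 12301^( - 1 )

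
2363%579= 47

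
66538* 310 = 20626780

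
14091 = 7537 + 6554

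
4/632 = 1/158 = 0.01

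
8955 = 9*995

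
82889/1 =82889= 82889.00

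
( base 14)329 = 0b1001110001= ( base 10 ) 625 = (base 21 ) 18G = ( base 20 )1b5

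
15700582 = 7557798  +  8142784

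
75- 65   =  10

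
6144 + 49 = 6193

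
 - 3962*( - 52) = 206024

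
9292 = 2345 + 6947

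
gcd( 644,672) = 28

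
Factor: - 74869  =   -74869^1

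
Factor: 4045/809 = 5 = 5^1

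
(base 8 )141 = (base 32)31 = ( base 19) 52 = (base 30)37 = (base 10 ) 97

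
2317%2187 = 130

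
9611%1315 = 406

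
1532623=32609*47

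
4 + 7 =11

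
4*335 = 1340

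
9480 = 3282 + 6198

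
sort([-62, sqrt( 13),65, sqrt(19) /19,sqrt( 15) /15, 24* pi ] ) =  [ - 62, sqrt(19)/19,sqrt( 15)/15, sqrt( 13),65, 24*pi ] 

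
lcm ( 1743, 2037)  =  169071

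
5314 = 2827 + 2487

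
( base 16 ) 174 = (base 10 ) 372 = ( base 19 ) 10b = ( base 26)e8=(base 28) D8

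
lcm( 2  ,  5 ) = 10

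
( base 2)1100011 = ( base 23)47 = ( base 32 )33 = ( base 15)69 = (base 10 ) 99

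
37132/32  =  1160+3/8 = 1160.38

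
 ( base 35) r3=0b1110110100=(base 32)tk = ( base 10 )948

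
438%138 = 24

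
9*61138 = 550242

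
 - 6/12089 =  - 6/12089 = - 0.00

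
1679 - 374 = 1305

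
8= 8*1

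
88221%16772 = 4361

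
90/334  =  45/167 = 0.27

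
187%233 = 187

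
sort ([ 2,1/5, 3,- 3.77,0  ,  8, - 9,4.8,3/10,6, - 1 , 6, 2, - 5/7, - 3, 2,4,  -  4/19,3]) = [ - 9, - 3.77 , - 3 , - 1,  -  5/7 , - 4/19,0 , 1/5  ,  3/10, 2,2,2,3, 3, 4,4.8, 6, 6, 8 ]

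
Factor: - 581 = -7^1*83^1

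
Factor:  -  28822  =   - 2^1*14411^1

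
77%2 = 1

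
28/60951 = 28/60951 =0.00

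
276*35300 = 9742800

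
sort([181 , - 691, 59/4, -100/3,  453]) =[ - 691, - 100/3,59/4,181, 453]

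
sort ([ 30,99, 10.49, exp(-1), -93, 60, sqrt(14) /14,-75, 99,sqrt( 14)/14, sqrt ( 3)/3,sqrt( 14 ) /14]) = [ - 93,  -  75, sqrt (14)/14 , sqrt( 14)/14, sqrt (14) /14, exp(  -  1),sqrt ( 3 ) /3, 10.49, 30,60,99, 99]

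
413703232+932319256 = 1346022488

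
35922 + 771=36693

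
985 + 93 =1078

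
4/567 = 4/567 = 0.01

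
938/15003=938/15003 = 0.06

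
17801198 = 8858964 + 8942234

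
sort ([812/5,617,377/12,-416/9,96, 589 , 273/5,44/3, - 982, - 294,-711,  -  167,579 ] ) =[-982, - 711,-294, - 167, - 416/9,44/3,377/12,273/5 , 96,812/5, 579,589,617 ]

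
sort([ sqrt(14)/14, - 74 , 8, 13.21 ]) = [-74,sqrt( 14) /14,  8,13.21] 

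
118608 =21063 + 97545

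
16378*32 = 524096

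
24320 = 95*256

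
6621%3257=107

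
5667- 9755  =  -4088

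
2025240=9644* 210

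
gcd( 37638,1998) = 54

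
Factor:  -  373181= - 373181^1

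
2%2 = 0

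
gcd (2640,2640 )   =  2640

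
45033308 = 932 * 48319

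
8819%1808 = 1587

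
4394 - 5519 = - 1125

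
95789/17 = 95789/17 = 5634.65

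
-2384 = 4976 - 7360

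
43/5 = 8 + 3/5 = 8.60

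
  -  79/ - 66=79/66 = 1.20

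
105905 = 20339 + 85566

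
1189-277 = 912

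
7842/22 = 356+5/11 = 356.45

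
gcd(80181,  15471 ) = 9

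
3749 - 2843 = 906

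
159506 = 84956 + 74550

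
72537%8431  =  5089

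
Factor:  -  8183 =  - 7^2 * 167^1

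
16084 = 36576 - 20492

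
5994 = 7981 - 1987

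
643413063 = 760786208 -117373145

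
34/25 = 1 + 9/25 = 1.36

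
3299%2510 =789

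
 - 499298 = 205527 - 704825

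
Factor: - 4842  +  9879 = 5037 = 3^1 * 23^1*73^1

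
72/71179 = 72/71179 = 0.00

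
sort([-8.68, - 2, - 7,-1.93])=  [-8.68 , - 7,-2,-1.93]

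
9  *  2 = 18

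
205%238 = 205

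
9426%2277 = 318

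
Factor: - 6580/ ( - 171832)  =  2^( - 1 ) * 5^1*7^1*457^( - 1 )= 35/914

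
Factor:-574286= - 2^1*101^1* 2843^1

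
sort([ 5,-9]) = [ - 9,5]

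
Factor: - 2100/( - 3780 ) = 3^( - 2)*5^1 = 5/9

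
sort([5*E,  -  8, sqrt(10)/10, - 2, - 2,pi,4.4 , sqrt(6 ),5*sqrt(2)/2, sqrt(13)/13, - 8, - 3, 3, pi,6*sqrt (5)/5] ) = [ - 8,-8, - 3 , - 2, - 2, sqrt(13)/13, sqrt( 10) /10, sqrt(6 ), 6 * sqrt (5)/5, 3,pi,pi,5*sqrt( 2 ) /2, 4.4, 5*E]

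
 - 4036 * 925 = -3733300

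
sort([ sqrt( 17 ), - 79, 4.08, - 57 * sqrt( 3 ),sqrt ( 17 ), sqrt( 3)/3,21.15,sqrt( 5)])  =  [ - 57*sqrt( 3), - 79,sqrt(3 )/3,sqrt( 5),4.08,sqrt( 17),sqrt( 17 ), 21.15]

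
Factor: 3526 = 2^1*41^1*43^1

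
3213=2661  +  552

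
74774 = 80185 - 5411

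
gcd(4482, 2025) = 27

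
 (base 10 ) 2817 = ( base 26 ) 449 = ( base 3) 10212100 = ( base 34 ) 2ET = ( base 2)101100000001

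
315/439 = 315/439=0.72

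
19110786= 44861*426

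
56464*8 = 451712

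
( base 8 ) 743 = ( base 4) 13203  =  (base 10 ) 483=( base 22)ll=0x1e3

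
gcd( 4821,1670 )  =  1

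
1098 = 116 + 982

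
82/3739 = 82/3739 = 0.02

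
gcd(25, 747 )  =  1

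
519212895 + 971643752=1490856647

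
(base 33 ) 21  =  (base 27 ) 2d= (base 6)151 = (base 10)67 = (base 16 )43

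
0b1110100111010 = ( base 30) 89c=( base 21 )gk6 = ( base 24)cni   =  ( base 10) 7482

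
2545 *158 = 402110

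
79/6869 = 79/6869  =  0.01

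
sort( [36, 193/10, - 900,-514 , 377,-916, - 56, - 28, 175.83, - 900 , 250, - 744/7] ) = [ - 916,  -  900, - 900, - 514,-744/7, - 56, - 28,193/10,36, 175.83, 250, 377 ]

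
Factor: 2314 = 2^1*13^1*89^1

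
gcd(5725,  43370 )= 5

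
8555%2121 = 71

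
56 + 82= 138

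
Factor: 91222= 2^1 * 17^1* 2683^1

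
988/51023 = 988/51023 = 0.02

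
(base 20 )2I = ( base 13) 46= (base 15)3d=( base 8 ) 72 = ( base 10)58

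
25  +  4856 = 4881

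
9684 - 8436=1248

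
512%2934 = 512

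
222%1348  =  222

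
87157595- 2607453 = 84550142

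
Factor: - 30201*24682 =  - 745421082 = -2^1  *  3^1*  7^1*  41^1 * 43^1 * 10067^1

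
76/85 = 76/85 = 0.89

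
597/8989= 597/8989  =  0.07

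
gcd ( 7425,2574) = 99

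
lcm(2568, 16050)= 64200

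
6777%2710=1357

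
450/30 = 15 = 15.00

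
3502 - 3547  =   - 45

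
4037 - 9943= - 5906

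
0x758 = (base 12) 1108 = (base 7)5324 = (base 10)1880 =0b11101011000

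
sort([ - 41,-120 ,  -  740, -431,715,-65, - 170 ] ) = [-740, - 431, - 170, - 120,-65, -41, 715] 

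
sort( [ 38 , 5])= [ 5, 38] 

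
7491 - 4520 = 2971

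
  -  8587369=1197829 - 9785198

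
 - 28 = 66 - 94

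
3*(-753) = - 2259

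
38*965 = 36670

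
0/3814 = 0 = 0.00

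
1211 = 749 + 462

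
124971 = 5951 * 21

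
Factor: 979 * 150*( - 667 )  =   - 2^1*3^1*5^2*11^1*23^1*29^1*89^1= - 97948950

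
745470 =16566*45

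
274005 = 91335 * 3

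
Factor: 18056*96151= 2^3*11^1*37^1* 61^1*8741^1 = 1736102456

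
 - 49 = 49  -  98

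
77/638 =7/58 = 0.12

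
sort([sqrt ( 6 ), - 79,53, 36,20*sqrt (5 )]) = [-79 , sqrt( 6 ), 36,  20*sqrt (5), 53]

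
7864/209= 37 + 131/209 = 37.63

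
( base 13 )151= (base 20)BF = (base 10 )235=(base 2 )11101011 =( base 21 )B4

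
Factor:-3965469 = - 3^1 * 1321823^1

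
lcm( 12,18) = 36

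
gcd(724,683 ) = 1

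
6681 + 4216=10897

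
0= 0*(-36952 )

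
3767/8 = 3767/8 =470.88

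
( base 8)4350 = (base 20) 5e0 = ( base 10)2280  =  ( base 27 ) 33c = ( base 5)33110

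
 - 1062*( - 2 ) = 2124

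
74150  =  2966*25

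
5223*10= 52230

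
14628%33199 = 14628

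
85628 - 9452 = 76176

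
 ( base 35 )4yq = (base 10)6116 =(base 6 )44152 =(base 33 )5KB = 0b1011111100100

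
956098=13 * 73546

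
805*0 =0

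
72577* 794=57626138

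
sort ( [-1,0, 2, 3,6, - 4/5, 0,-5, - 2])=[ - 5, -2,-1, - 4/5,0 , 0, 2,3, 6 ]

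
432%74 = 62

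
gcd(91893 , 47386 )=1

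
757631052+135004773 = 892635825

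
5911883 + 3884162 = 9796045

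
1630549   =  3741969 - 2111420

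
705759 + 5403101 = 6108860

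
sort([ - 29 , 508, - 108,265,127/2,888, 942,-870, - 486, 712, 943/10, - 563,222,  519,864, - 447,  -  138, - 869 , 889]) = [ -870, - 869, - 563,  -  486, - 447,  -  138, - 108,  -  29,127/2, 943/10, 222,265,508,519,712,864 , 888,  889,942 ]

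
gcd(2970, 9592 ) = 22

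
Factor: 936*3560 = 3332160 = 2^6*3^2*5^1* 13^1*89^1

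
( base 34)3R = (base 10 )129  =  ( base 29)4d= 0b10000001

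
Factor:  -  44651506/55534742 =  - 22325753/27767371 =-  23^( - 1 )*379^1*397^(-1)  *  3041^ ( - 1) * 58907^1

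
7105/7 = 1015 = 1015.00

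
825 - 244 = 581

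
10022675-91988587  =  -81965912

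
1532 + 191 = 1723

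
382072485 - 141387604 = 240684881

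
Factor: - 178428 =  - 2^2 * 3^1*14869^1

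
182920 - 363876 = -180956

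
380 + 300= 680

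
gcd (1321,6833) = 1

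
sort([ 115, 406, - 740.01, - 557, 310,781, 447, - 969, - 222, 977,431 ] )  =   [-969, - 740.01, - 557 , - 222,115,310, 406, 431, 447,  781 , 977 ] 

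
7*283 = 1981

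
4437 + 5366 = 9803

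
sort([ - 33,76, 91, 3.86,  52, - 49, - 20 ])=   [ - 49,  -  33, - 20,3.86,52,76,  91]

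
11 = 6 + 5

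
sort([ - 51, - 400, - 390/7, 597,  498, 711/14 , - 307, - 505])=[ - 505, - 400, - 307, - 390/7, - 51, 711/14, 498,597] 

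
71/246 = 71/246 = 0.29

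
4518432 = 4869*928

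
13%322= 13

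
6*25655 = 153930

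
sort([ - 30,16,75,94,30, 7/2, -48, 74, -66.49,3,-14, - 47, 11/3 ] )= [-66.49, -48,  -  47,-30,-14, 3, 7/2,11/3,16, 30, 74, 75,  94]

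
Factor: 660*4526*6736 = 2^7* 3^1*5^1*11^1*31^1*73^1*421^1 = 20121509760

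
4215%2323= 1892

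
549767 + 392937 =942704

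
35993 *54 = 1943622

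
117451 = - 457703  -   - 575154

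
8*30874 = 246992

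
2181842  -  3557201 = -1375359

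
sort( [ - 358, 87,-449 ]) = [-449, - 358,87 ]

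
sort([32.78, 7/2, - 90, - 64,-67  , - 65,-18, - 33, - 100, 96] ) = [ - 100, - 90, - 67,  -  65,-64, - 33, - 18,7/2, 32.78, 96 ] 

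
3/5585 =3/5585 = 0.00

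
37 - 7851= - 7814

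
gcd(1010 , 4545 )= 505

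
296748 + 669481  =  966229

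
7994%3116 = 1762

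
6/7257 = 2/2419= 0.00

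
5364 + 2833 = 8197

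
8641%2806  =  223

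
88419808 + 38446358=126866166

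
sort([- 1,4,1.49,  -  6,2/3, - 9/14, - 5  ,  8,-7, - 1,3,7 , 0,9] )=[-7,- 6,-5 , - 1, - 1, -9/14,0, 2/3,1.49,3,  4, 7, 8,9]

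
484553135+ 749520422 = 1234073557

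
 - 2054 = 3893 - 5947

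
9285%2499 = 1788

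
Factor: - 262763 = -127^1*2069^1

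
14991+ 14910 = 29901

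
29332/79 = 371 + 23/79  =  371.29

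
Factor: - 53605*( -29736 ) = 1593998280 = 2^3*3^2*5^1 * 7^1*59^1*71^1  *  151^1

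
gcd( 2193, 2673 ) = 3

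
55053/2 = 55053/2 = 27526.50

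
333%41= 5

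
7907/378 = 20 + 347/378 = 20.92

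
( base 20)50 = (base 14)72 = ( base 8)144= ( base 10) 100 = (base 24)44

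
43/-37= -43/37 = - 1.16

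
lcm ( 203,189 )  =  5481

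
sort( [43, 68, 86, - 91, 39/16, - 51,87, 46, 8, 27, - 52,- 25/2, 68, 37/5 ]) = [ - 91,  -  52,  -  51, - 25/2, 39/16,37/5,8, 27,43,46, 68,68,86,87]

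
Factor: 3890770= 2^1*5^1*13^1*173^2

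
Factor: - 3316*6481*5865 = -2^2*3^1*5^1  *17^1*23^1*829^1*6481^1 = - 126044691540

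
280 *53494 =14978320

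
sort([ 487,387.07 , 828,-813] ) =[ - 813,387.07,487,828] 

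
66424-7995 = 58429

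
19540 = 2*9770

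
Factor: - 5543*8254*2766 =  - 2^2*3^1 * 23^1*241^1*461^1*4127^1 = - 126549816252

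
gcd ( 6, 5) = 1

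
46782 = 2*23391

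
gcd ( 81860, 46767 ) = 1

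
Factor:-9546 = - 2^1*3^1*37^1*43^1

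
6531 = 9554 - 3023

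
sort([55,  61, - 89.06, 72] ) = [ - 89.06,55, 61,72] 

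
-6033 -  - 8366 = 2333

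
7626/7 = 7626/7 =1089.43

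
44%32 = 12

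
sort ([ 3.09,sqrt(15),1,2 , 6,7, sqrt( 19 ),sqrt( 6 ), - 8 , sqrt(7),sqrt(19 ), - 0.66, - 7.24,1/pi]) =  [ - 8, - 7.24 ,-0.66,1/pi , 1,  2,sqrt (6),  sqrt ( 7), 3.09, sqrt(15), sqrt(19) , sqrt( 19), 6,7 ]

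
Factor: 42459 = 3^1*14153^1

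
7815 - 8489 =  - 674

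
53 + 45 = 98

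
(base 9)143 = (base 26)4G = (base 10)120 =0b1111000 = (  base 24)50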